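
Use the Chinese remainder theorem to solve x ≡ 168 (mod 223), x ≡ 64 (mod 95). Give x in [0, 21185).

Write x = 168 + 223·k. Then 223·k ≡ 64 − 168 ≡ 86 (mod 95).
Need 223⁻¹ mod 95. Extended Euclid on (95, 33):
95 = 2×33 + 29
33 = 1×29 + 4
29 = 7×4 + 1
4 = 4×1 + 0
Back-substitute:
1 = 29 − 7·4
1 = −7·33 + 8·29
1 = 8·95 − 23·33
223⁻¹ ≡ 72 (mod 95), so k ≡ 72·86 ≡ 17 (mod 95).
x = 168 + 223·17 = 3959.

3959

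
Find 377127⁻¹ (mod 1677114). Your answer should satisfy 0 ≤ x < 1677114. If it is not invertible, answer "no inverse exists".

Compute gcd(377127, 1677114):
1677114 = 4×377127 + 168606
377127 = 2×168606 + 39915
168606 = 4×39915 + 8946
39915 = 4×8946 + 4131
8946 = 2×4131 + 684
4131 = 6×684 + 27
684 = 25×27 + 9
27 = 3×9 + 0
Since gcd = 9 > 1, 377127 is not a unit mod 1677114.

no inverse exists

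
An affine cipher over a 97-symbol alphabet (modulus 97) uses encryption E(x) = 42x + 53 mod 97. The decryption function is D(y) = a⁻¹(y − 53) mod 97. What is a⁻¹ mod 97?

67

Extended Euclidean algorithm:
97 = 2*42 + 13
42 = 3*13 + 3
13 = 4*3 + 1
3 = 3*1 + 0
gcd = 1, so the inverse exists. Back-substitute:
1 = 13 − 4·3
1 = −4·42 + 13·13
1 = 13·97 − 30·42
So 42·(-30) ≡ 1 (mod 97), and -30 ≡ 67 (mod 97).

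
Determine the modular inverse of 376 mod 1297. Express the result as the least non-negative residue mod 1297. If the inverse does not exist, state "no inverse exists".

Extended Euclidean algorithm:
1297 = 3·376 + 169
376 = 2·169 + 38
169 = 4·38 + 17
38 = 2·17 + 4
17 = 4·4 + 1
4 = 4·1 + 0
The gcd is 1. Working backward:
1 = 17 − 4·4
1 = −4·38 + 9·17
1 = 9·169 − 40·38
1 = −40·376 + 89·169
1 = 89·1297 − 307·376
Thus 376·(-307) ≡ 1 (mod 1297); reducing, -307 mod 1297 = 990.

990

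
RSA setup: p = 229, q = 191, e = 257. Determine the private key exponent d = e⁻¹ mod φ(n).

19553

φ(n) = (p−1)(q−1) = 228·190 = 43320.
Need d with 257·d ≡ 1 (mod 43320). Apply the extended Euclidean algorithm:
43320 = 168*257 + 144
257 = 1*144 + 113
144 = 1*113 + 31
113 = 3*31 + 20
31 = 1*20 + 11
20 = 1*11 + 9
11 = 1*9 + 2
9 = 4*2 + 1
2 = 2*1 + 0
Back-substitute:
1 = 9 − 4·2
1 = −4·11 + 5·9
1 = 5·20 − 9·11
1 = −9·31 + 14·20
1 = 14·113 − 51·31
1 = −51·144 + 65·113
1 = 65·257 − 116·144
1 = −116·43320 + 19553·257
So 257·19553 ≡ 1 (mod 43320), hence d = 19553.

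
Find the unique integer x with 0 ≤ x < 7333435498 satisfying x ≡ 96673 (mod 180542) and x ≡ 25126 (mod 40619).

Write x = 96673 + 180542·k. Then 180542·k ≡ 25126 − 96673 ≡ 9691 (mod 40619).
Need 180542⁻¹ mod 40619. Extended Euclid on (40619, 18066):
40619 = 2·18066 + 4487
18066 = 4·4487 + 118
4487 = 38·118 + 3
118 = 39·3 + 1
3 = 3·1 + 0
Back-substitute:
1 = 118 − 39·3
1 = −39·4487 + 1483·118
1 = 1483·18066 − 5971·4487
1 = −5971·40619 + 13425·18066
180542⁻¹ ≡ 13425 (mod 40619), so k ≡ 13425·9691 ≡ 39637 (mod 40619).
x = 96673 + 180542·39637 = 7156239927.

7156239927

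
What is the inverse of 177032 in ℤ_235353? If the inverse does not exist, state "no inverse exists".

Apply the Euclidean algorithm to 235353 and 177032:
235353 = 1·177032 + 58321
177032 = 3·58321 + 2069
58321 = 28·2069 + 389
2069 = 5·389 + 124
389 = 3·124 + 17
124 = 7·17 + 5
17 = 3·5 + 2
5 = 2·2 + 1
2 = 2·1 + 0
gcd = 1, so the inverse exists. Back-substitute:
1 = 5 − 2·2
1 = −2·17 + 7·5
1 = 7·124 − 51·17
1 = −51·389 + 160·124
1 = 160·2069 − 851·389
1 = −851·58321 + 23988·2069
1 = 23988·177032 − 72815·58321
1 = −72815·235353 + 96803·177032
So 177032·96803 ≡ 1 (mod 235353).

96803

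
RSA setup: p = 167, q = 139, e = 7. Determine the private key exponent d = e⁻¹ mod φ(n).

16363

φ(n) = (p−1)(q−1) = 166·138 = 22908.
Need d with 7·d ≡ 1 (mod 22908). Apply the extended Euclidean algorithm:
22908 = 3272*7 + 4
7 = 1*4 + 3
4 = 1*3 + 1
3 = 3*1 + 0
Back-substitute:
1 = 4 − 3
1 = −7 + 2·4
1 = 2·22908 − 6545·7
So 7·(-6545) ≡ 1 (mod 22908), hence d ≡ -6545 ≡ 16363 (mod 22908).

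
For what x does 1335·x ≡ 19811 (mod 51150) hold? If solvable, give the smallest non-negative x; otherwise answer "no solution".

gcd(1335, 51150):
51150 = 38*1335 + 420
1335 = 3*420 + 75
420 = 5*75 + 45
75 = 1*45 + 30
45 = 1*30 + 15
30 = 2*15 + 0
gcd = 15, but 15 ∤ 19811, so the congruence has no solution.

no solution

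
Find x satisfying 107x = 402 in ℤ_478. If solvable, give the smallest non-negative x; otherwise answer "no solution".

312

First find gcd(107, 478):
478 = 4*107 + 50
107 = 2*50 + 7
50 = 7*7 + 1
7 = 7*1 + 0
gcd = 1, so a unique solution mod 478 exists.
Back-substitute for the Bézout coefficients:
1 = 50 − 7·7
1 = −7·107 + 15·50
1 = 15·478 − 67·107
So 107·(-67) ≡ 1 (mod 478), giving 107⁻¹ ≡ 411.
x ≡ 107⁻¹·402 ≡ 411·402 ≡ 312 (mod 478).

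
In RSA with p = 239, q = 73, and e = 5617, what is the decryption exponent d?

6193

φ(n) = (p−1)(q−1) = 238·72 = 17136.
Need d with 5617·d ≡ 1 (mod 17136). Apply the extended Euclidean algorithm:
17136 = 3×5617 + 285
5617 = 19×285 + 202
285 = 1×202 + 83
202 = 2×83 + 36
83 = 2×36 + 11
36 = 3×11 + 3
11 = 3×3 + 2
3 = 1×2 + 1
2 = 2×1 + 0
Back-substitute:
1 = 3 − 2
1 = −11 + 4·3
1 = 4·36 − 13·11
1 = −13·83 + 30·36
1 = 30·202 − 73·83
1 = −73·285 + 103·202
1 = 103·5617 − 2030·285
1 = −2030·17136 + 6193·5617
So 5617·6193 ≡ 1 (mod 17136), hence d = 6193.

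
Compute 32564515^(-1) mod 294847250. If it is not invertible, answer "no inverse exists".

Compute gcd(32564515, 294847250):
294847250 = 9×32564515 + 1766615
32564515 = 18×1766615 + 765445
1766615 = 2×765445 + 235725
765445 = 3×235725 + 58270
235725 = 4×58270 + 2645
58270 = 22×2645 + 80
2645 = 33×80 + 5
80 = 16×5 + 0
gcd(32564515, 294847250) = 5 ≠ 1, so 32564515 has no multiplicative inverse modulo 294847250.

no inverse exists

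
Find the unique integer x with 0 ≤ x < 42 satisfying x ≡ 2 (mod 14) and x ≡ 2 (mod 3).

Write x = 2 + 14·k. Then 14·k ≡ 2 − 2 ≡ 0 (mod 3).
Need 14⁻¹ mod 3. Extended Euclid on (3, 2):
3 = 1*2 + 1
2 = 2*1 + 0
Back-substitute:
1 = 3 − 2
14⁻¹ ≡ 2 (mod 3), so k ≡ 2·0 ≡ 0 (mod 3).
x = 2 + 14·0 = 2.

2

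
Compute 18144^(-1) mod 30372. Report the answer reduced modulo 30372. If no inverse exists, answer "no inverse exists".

Euclidean algorithm on 30372, 18144:
30372 = 1×18144 + 12228
18144 = 1×12228 + 5916
12228 = 2×5916 + 396
5916 = 14×396 + 372
396 = 1×372 + 24
372 = 15×24 + 12
24 = 2×12 + 0
The gcd is 12, not 1, hence no inverse exists.

no inverse exists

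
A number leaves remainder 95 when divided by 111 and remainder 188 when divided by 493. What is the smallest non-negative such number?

28289

Write x = 95 + 111·k. Then 111·k ≡ 188 − 95 ≡ 93 (mod 493).
Need 111⁻¹ mod 493. Extended Euclid on (493, 111):
493 = 4×111 + 49
111 = 2×49 + 13
49 = 3×13 + 10
13 = 1×10 + 3
10 = 3×3 + 1
3 = 3×1 + 0
Back-substitute:
1 = 10 − 3·3
1 = −3·13 + 4·10
1 = 4·49 − 15·13
1 = −15·111 + 34·49
1 = 34·493 − 151·111
111⁻¹ ≡ 342 (mod 493), so k ≡ 342·93 ≡ 254 (mod 493).
x = 95 + 111·254 = 28289.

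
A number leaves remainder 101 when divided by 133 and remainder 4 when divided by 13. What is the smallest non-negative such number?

Write x = 101 + 133·k. Then 133·k ≡ 4 − 101 ≡ 7 (mod 13).
Need 133⁻¹ mod 13. Extended Euclid on (13, 3):
13 = 4×3 + 1
3 = 3×1 + 0
Back-substitute:
1 = 13 − 4·3
133⁻¹ ≡ 9 (mod 13), so k ≡ 9·7 ≡ 11 (mod 13).
x = 101 + 133·11 = 1564.

1564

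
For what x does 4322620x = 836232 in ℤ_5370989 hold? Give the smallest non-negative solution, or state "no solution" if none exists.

3709119

First find gcd(4322620, 5370989):
5370989 = 1·4322620 + 1048369
4322620 = 4·1048369 + 129144
1048369 = 8·129144 + 15217
129144 = 8·15217 + 7408
15217 = 2·7408 + 401
7408 = 18·401 + 190
401 = 2·190 + 21
190 = 9·21 + 1
21 = 21·1 + 0
gcd = 1, so a unique solution mod 5370989 exists.
Back-substitute for the Bézout coefficients:
1 = 190 − 9·21
1 = −9·401 + 19·190
1 = 19·7408 − 351·401
1 = −351·15217 + 721·7408
1 = 721·129144 − 6119·15217
1 = −6119·1048369 + 49673·129144
1 = 49673·4322620 − 204811·1048369
1 = −204811·5370989 + 254484·4322620
So 4322620·(254484) ≡ 1 (mod 5370989), giving 4322620⁻¹ ≡ 254484.
x ≡ 4322620⁻¹·836232 ≡ 254484·836232 ≡ 3709119 (mod 5370989).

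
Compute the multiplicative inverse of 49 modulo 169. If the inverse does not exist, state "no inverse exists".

Run Euclid on (169, 49):
169 = 3×49 + 22
49 = 2×22 + 5
22 = 4×5 + 2
5 = 2×2 + 1
2 = 2×1 + 0
gcd = 1, so the inverse exists. Back-substitute:
1 = 5 − 2·2
1 = −2·22 + 9·5
1 = 9·49 − 20·22
1 = −20·169 + 69·49
So 49·69 ≡ 1 (mod 169).

69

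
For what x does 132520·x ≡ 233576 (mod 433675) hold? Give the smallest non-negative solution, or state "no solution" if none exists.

gcd(132520, 433675):
433675 = 3·132520 + 36115
132520 = 3·36115 + 24175
36115 = 1·24175 + 11940
24175 = 2·11940 + 295
11940 = 40·295 + 140
295 = 2·140 + 15
140 = 9·15 + 5
15 = 3·5 + 0
gcd = 5, but 5 ∤ 233576, so the congruence has no solution.

no solution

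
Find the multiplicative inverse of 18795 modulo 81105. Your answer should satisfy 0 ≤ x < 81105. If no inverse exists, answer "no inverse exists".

Euclidean algorithm on 81105, 18795:
81105 = 4·18795 + 5925
18795 = 3·5925 + 1020
5925 = 5·1020 + 825
1020 = 1·825 + 195
825 = 4·195 + 45
195 = 4·45 + 15
45 = 3·15 + 0
Since gcd = 15 > 1, 18795 is not a unit mod 81105.

no inverse exists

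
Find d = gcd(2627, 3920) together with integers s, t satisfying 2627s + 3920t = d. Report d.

1

Euclidean algorithm:
3920 = 1×2627 + 1293
2627 = 2×1293 + 41
1293 = 31×41 + 22
41 = 1×22 + 19
22 = 1×19 + 3
19 = 6×3 + 1
3 = 3×1 + 0
gcd(2627, 3920) = 1.
Back-substituting:
1 = 19 − 6·3
1 = −6·22 + 7·19
1 = 7·41 − 13·22
1 = −13·1293 + 410·41
1 = 410·2627 − 833·1293
1 = −833·3920 + 1243·2627
So 1 = (-833)·3920 + (1243)·2627.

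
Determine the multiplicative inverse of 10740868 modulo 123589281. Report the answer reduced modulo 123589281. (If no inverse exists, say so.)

84854272

Apply the Euclidean algorithm to 123589281 and 10740868:
123589281 = 11·10740868 + 5439733
10740868 = 1·5439733 + 5301135
5439733 = 1·5301135 + 138598
5301135 = 38·138598 + 34411
138598 = 4·34411 + 954
34411 = 36·954 + 67
954 = 14·67 + 16
67 = 4·16 + 3
16 = 5·3 + 1
3 = 3·1 + 0
The gcd is 1. Working backward:
1 = 16 − 5·3
1 = −5·67 + 21·16
1 = 21·954 − 299·67
1 = −299·34411 + 10785·954
1 = 10785·138598 − 43439·34411
1 = −43439·5301135 + 1661467·138598
1 = 1661467·5439733 − 1704906·5301135
1 = −1704906·10740868 + 3366373·5439733
1 = 3366373·123589281 − 38735009·10740868
Hence 10740868⁻¹ ≡ -38735009 ≡ 84854272 (mod 123589281).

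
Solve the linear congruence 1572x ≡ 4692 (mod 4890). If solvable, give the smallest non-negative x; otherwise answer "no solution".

First find gcd(1572, 4890):
4890 = 3·1572 + 174
1572 = 9·174 + 6
174 = 29·6 + 0
gcd = 6 and 6 | 4692, so solutions exist. Divide through by 6: 262x ≡ 782 (mod 815).
Now find 262⁻¹ mod 815:
815 = 3·262 + 29
262 = 9·29 + 1
29 = 29·1 + 0
Back-substitute:
1 = 262 − 9·29
1 = −9·815 + 28·262
So 262⁻¹ ≡ 28 (mod 815).
Then x ≡ 28·782 ≡ 706 (mod 815); the smallest non-negative solution is x = 706.

706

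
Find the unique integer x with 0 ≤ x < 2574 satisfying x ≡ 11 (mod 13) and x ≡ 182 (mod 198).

Write x = 11 + 13·k. Then 13·k ≡ 182 − 11 ≡ 171 (mod 198).
Need 13⁻¹ mod 198. Extended Euclid on (198, 13):
198 = 15*13 + 3
13 = 4*3 + 1
3 = 3*1 + 0
Back-substitute:
1 = 13 − 4·3
1 = −4·198 + 61·13
13⁻¹ ≡ 61 (mod 198), so k ≡ 61·171 ≡ 135 (mod 198).
x = 11 + 13·135 = 1766.

1766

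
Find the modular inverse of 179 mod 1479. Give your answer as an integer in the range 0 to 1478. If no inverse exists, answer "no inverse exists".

818

Apply the Euclidean algorithm to 1479 and 179:
1479 = 8×179 + 47
179 = 3×47 + 38
47 = 1×38 + 9
38 = 4×9 + 2
9 = 4×2 + 1
2 = 2×1 + 0
gcd = 1, so the inverse exists. Back-substitute:
1 = 9 − 4·2
1 = −4·38 + 17·9
1 = 17·47 − 21·38
1 = −21·179 + 80·47
1 = 80·1479 − 661·179
So 179·(-661) ≡ 1 (mod 1479), and -661 ≡ 818 (mod 1479).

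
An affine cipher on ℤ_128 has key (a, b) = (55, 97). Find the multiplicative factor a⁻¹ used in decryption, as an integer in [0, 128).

7

Run Euclid on (128, 55):
128 = 2×55 + 18
55 = 3×18 + 1
18 = 18×1 + 0
gcd = 1, so the inverse exists. Back-substitute:
1 = 55 − 3·18
1 = −3·128 + 7·55
So 55·7 ≡ 1 (mod 128).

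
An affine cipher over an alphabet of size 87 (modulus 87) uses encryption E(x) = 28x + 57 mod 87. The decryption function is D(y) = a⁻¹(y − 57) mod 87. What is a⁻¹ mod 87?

Extended Euclidean algorithm:
87 = 3·28 + 3
28 = 9·3 + 1
3 = 3·1 + 0
Since gcd(28, 87) = 1, back-substitute to write 1 as a combination:
1 = 28 − 9·3
1 = −9·87 + 28·28
So 28·28 ≡ 1 (mod 87).

28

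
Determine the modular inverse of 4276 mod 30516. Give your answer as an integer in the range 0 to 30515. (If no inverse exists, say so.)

no inverse exists

Euclidean algorithm on 30516, 4276:
30516 = 7·4276 + 584
4276 = 7·584 + 188
584 = 3·188 + 20
188 = 9·20 + 8
20 = 2·8 + 4
8 = 2·4 + 0
The gcd is 4, not 1, hence no inverse exists.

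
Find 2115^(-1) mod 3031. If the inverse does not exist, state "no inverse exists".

407

Apply the Euclidean algorithm to 3031 and 2115:
3031 = 1·2115 + 916
2115 = 2·916 + 283
916 = 3·283 + 67
283 = 4·67 + 15
67 = 4·15 + 7
15 = 2·7 + 1
7 = 7·1 + 0
Since gcd(2115, 3031) = 1, back-substitute to write 1 as a combination:
1 = 15 − 2·7
1 = −2·67 + 9·15
1 = 9·283 − 38·67
1 = −38·916 + 123·283
1 = 123·2115 − 284·916
1 = −284·3031 + 407·2115
So 2115·407 ≡ 1 (mod 3031).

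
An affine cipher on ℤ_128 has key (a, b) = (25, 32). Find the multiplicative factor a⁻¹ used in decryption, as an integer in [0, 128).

41

Run Euclid on (128, 25):
128 = 5*25 + 3
25 = 8*3 + 1
3 = 3*1 + 0
gcd = 1, so the inverse exists. Back-substitute:
1 = 25 − 8·3
1 = −8·128 + 41·25
So 25·41 ≡ 1 (mod 128).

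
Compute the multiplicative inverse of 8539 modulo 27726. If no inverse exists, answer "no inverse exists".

Apply the Euclidean algorithm to 27726 and 8539:
27726 = 3*8539 + 2109
8539 = 4*2109 + 103
2109 = 20*103 + 49
103 = 2*49 + 5
49 = 9*5 + 4
5 = 1*4 + 1
4 = 4*1 + 0
gcd = 1, so the inverse exists. Back-substitute:
1 = 5 − 4
1 = −49 + 10·5
1 = 10·103 − 21·49
1 = −21·2109 + 430·103
1 = 430·8539 − 1741·2109
1 = −1741·27726 + 5653·8539
So 8539·5653 ≡ 1 (mod 27726).

5653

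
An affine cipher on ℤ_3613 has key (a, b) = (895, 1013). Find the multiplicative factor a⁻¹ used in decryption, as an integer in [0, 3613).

gcd(3613, 895) by repeated division:
3613 = 4×895 + 33
895 = 27×33 + 4
33 = 8×4 + 1
4 = 4×1 + 0
gcd = 1, so the inverse exists. Back-substitute:
1 = 33 − 8·4
1 = −8·895 + 217·33
1 = 217·3613 − 876·895
Hence 895⁻¹ ≡ -876 ≡ 2737 (mod 3613).

2737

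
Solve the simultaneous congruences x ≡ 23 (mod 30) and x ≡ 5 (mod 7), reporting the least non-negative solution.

Write x = 23 + 30·k. Then 30·k ≡ 5 − 23 ≡ 3 (mod 7).
Need 30⁻¹ mod 7. Extended Euclid on (7, 2):
7 = 3×2 + 1
2 = 2×1 + 0
Back-substitute:
1 = 7 − 3·2
30⁻¹ ≡ 4 (mod 7), so k ≡ 4·3 ≡ 5 (mod 7).
x = 23 + 30·5 = 173.

173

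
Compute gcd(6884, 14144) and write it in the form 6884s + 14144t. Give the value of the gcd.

4

Euclidean algorithm:
14144 = 2*6884 + 376
6884 = 18*376 + 116
376 = 3*116 + 28
116 = 4*28 + 4
28 = 7*4 + 0
gcd(6884, 14144) = 4.
Express as a combination:
4 = 116 − 4·28
4 = −4·376 + 13·116
4 = 13·6884 − 238·376
4 = −238·14144 + 489·6884
So 4 = (-238)·14144 + (489)·6884.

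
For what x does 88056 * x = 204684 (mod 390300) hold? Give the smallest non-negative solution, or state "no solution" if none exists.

18614

First find gcd(88056, 390300):
390300 = 4×88056 + 38076
88056 = 2×38076 + 11904
38076 = 3×11904 + 2364
11904 = 5×2364 + 84
2364 = 28×84 + 12
84 = 7×12 + 0
gcd = 12 and 12 | 204684, so solutions exist. Divide through by 12: 7338x ≡ 17057 (mod 32525).
Now find 7338⁻¹ mod 32525:
32525 = 4×7338 + 3173
7338 = 2×3173 + 992
3173 = 3×992 + 197
992 = 5×197 + 7
197 = 28×7 + 1
7 = 7×1 + 0
Back-substitute:
1 = 197 − 28·7
1 = −28·992 + 141·197
1 = 141·3173 − 451·992
1 = −451·7338 + 1043·3173
1 = 1043·32525 − 4623·7338
So 7338·(-4623) ≡ 1 (mod 32525), i.e. 7338⁻¹ ≡ 27902.
Then x ≡ 27902·17057 ≡ 18614 (mod 32525); the smallest non-negative solution is x = 18614.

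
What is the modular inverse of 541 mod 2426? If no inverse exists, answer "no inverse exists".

1713

Extended Euclidean algorithm:
2426 = 4×541 + 262
541 = 2×262 + 17
262 = 15×17 + 7
17 = 2×7 + 3
7 = 2×3 + 1
3 = 3×1 + 0
The gcd is 1. Working backward:
1 = 7 − 2·3
1 = −2·17 + 5·7
1 = 5·262 − 77·17
1 = −77·541 + 159·262
1 = 159·2426 − 713·541
Thus 541·(-713) ≡ 1 (mod 2426); reducing, -713 mod 2426 = 1713.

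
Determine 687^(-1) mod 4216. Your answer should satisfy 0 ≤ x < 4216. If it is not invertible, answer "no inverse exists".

583

Extended Euclidean algorithm:
4216 = 6·687 + 94
687 = 7·94 + 29
94 = 3·29 + 7
29 = 4·7 + 1
7 = 7·1 + 0
The gcd is 1. Working backward:
1 = 29 − 4·7
1 = −4·94 + 13·29
1 = 13·687 − 95·94
1 = −95·4216 + 583·687
So 687·583 ≡ 1 (mod 4216).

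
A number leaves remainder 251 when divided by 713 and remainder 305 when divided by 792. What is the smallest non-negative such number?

Write x = 251 + 713·k. Then 713·k ≡ 305 − 251 ≡ 54 (mod 792).
Need 713⁻¹ mod 792. Extended Euclid on (792, 713):
792 = 1×713 + 79
713 = 9×79 + 2
79 = 39×2 + 1
2 = 2×1 + 0
Back-substitute:
1 = 79 − 39·2
1 = −39·713 + 352·79
1 = 352·792 − 391·713
713⁻¹ ≡ 401 (mod 792), so k ≡ 401·54 ≡ 270 (mod 792).
x = 251 + 713·270 = 192761.

192761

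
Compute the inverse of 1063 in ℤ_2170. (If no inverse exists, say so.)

Run Euclid on (2170, 1063):
2170 = 2×1063 + 44
1063 = 24×44 + 7
44 = 6×7 + 2
7 = 3×2 + 1
2 = 2×1 + 0
The gcd is 1. Working backward:
1 = 7 − 3·2
1 = −3·44 + 19·7
1 = 19·1063 − 459·44
1 = −459·2170 + 937·1063
So 1063·937 ≡ 1 (mod 2170).

937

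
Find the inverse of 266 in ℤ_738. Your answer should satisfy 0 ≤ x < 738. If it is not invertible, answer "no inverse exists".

no inverse exists

Euclidean algorithm on 738, 266:
738 = 2*266 + 206
266 = 1*206 + 60
206 = 3*60 + 26
60 = 2*26 + 8
26 = 3*8 + 2
8 = 4*2 + 0
Since gcd = 2 > 1, 266 is not a unit mod 738.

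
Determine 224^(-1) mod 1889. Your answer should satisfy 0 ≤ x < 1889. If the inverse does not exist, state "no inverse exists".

1071

Apply the Euclidean algorithm to 1889 and 224:
1889 = 8*224 + 97
224 = 2*97 + 30
97 = 3*30 + 7
30 = 4*7 + 2
7 = 3*2 + 1
2 = 2*1 + 0
Since gcd(224, 1889) = 1, back-substitute to write 1 as a combination:
1 = 7 − 3·2
1 = −3·30 + 13·7
1 = 13·97 − 42·30
1 = −42·224 + 97·97
1 = 97·1889 − 818·224
Hence 224⁻¹ ≡ -818 ≡ 1071 (mod 1889).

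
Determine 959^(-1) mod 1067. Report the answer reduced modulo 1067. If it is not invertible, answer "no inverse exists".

gcd(1067, 959) by repeated division:
1067 = 1·959 + 108
959 = 8·108 + 95
108 = 1·95 + 13
95 = 7·13 + 4
13 = 3·4 + 1
4 = 4·1 + 0
The gcd is 1. Working backward:
1 = 13 − 3·4
1 = −3·95 + 22·13
1 = 22·108 − 25·95
1 = −25·959 + 222·108
1 = 222·1067 − 247·959
Hence 959⁻¹ ≡ -247 ≡ 820 (mod 1067).

820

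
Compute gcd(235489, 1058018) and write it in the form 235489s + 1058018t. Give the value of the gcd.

Repeated division:
1058018 = 4×235489 + 116062
235489 = 2×116062 + 3365
116062 = 34×3365 + 1652
3365 = 2×1652 + 61
1652 = 27×61 + 5
61 = 12×5 + 1
5 = 5×1 + 0
gcd(235489, 1058018) = 1.
Working backward:
1 = 61 − 12·5
1 = −12·1652 + 325·61
1 = 325·3365 − 662·1652
1 = −662·116062 + 22833·3365
1 = 22833·235489 − 46328·116062
1 = −46328·1058018 + 208145·235489
So 1 = (-46328)·1058018 + (208145)·235489.

1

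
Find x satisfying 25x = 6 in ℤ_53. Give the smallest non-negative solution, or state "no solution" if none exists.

49

First find gcd(25, 53):
53 = 2·25 + 3
25 = 8·3 + 1
3 = 3·1 + 0
gcd = 1, so a unique solution mod 53 exists.
Back-substitute for the Bézout coefficients:
1 = 25 − 8·3
1 = −8·53 + 17·25
So 25·(17) ≡ 1 (mod 53), giving 25⁻¹ ≡ 17.
x ≡ 25⁻¹·6 ≡ 17·6 ≡ 49 (mod 53).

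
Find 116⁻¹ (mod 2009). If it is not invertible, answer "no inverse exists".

gcd(2009, 116) by repeated division:
2009 = 17·116 + 37
116 = 3·37 + 5
37 = 7·5 + 2
5 = 2·2 + 1
2 = 2·1 + 0
The gcd is 1. Working backward:
1 = 5 − 2·2
1 = −2·37 + 15·5
1 = 15·116 − 47·37
1 = −47·2009 + 814·116
So 116·814 ≡ 1 (mod 2009).

814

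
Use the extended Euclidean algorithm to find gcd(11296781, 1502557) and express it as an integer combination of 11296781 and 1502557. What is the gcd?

Repeated division:
11296781 = 7·1502557 + 778882
1502557 = 1·778882 + 723675
778882 = 1·723675 + 55207
723675 = 13·55207 + 5984
55207 = 9·5984 + 1351
5984 = 4·1351 + 580
1351 = 2·580 + 191
580 = 3·191 + 7
191 = 27·7 + 2
7 = 3·2 + 1
2 = 2·1 + 0
gcd(11296781, 1502557) = 1.
Working backward:
1 = 7 − 3·2
1 = −3·191 + 82·7
1 = 82·580 − 249·191
1 = −249·1351 + 580·580
1 = 580·5984 − 2569·1351
1 = −2569·55207 + 23701·5984
1 = 23701·723675 − 310682·55207
1 = −310682·778882 + 334383·723675
1 = 334383·1502557 − 645065·778882
1 = −645065·11296781 + 4849838·1502557
So 1 = (-645065)·11296781 + (4849838)·1502557.

1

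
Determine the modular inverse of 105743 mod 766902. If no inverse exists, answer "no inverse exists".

152513

Apply the Euclidean algorithm to 766902 and 105743:
766902 = 7·105743 + 26701
105743 = 3·26701 + 25640
26701 = 1·25640 + 1061
25640 = 24·1061 + 176
1061 = 6·176 + 5
176 = 35·5 + 1
5 = 5·1 + 0
The gcd is 1. Working backward:
1 = 176 − 35·5
1 = −35·1061 + 211·176
1 = 211·25640 − 5099·1061
1 = −5099·26701 + 5310·25640
1 = 5310·105743 − 21029·26701
1 = −21029·766902 + 152513·105743
So 105743·152513 ≡ 1 (mod 766902).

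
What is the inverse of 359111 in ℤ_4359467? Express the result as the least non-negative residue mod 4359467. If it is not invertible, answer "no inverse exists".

1377882

Extended Euclidean algorithm:
4359467 = 12·359111 + 50135
359111 = 7·50135 + 8166
50135 = 6·8166 + 1139
8166 = 7·1139 + 193
1139 = 5·193 + 174
193 = 1·174 + 19
174 = 9·19 + 3
19 = 6·3 + 1
3 = 3·1 + 0
gcd = 1, so the inverse exists. Back-substitute:
1 = 19 − 6·3
1 = −6·174 + 55·19
1 = 55·193 − 61·174
1 = −61·1139 + 360·193
1 = 360·8166 − 2581·1139
1 = −2581·50135 + 15846·8166
1 = 15846·359111 − 113503·50135
1 = −113503·4359467 + 1377882·359111
So 359111·1377882 ≡ 1 (mod 4359467).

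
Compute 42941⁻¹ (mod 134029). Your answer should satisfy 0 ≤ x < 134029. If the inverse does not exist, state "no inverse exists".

3939

Run Euclid on (134029, 42941):
134029 = 3×42941 + 5206
42941 = 8×5206 + 1293
5206 = 4×1293 + 34
1293 = 38×34 + 1
34 = 34×1 + 0
gcd = 1, so the inverse exists. Back-substitute:
1 = 1293 − 38·34
1 = −38·5206 + 153·1293
1 = 153·42941 − 1262·5206
1 = −1262·134029 + 3939·42941
So 42941·3939 ≡ 1 (mod 134029).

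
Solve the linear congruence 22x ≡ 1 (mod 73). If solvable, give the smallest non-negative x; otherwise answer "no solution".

10

First find gcd(22, 73):
73 = 3*22 + 7
22 = 3*7 + 1
7 = 7*1 + 0
gcd = 1, so a unique solution mod 73 exists.
Back-substitute for the Bézout coefficients:
1 = 22 − 3·7
1 = −3·73 + 10·22
So 22·(10) ≡ 1 (mod 73), giving 22⁻¹ ≡ 10.
x ≡ 22⁻¹·1 ≡ 10·1 ≡ 10 (mod 73).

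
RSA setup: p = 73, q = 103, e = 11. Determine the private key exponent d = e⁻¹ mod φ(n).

φ(n) = (p−1)(q−1) = 72·102 = 7344.
Need d with 11·d ≡ 1 (mod 7344). Apply the extended Euclidean algorithm:
7344 = 667·11 + 7
11 = 1·7 + 4
7 = 1·4 + 3
4 = 1·3 + 1
3 = 3·1 + 0
Back-substitute:
1 = 4 − 3
1 = −7 + 2·4
1 = 2·11 − 3·7
1 = −3·7344 + 2003·11
So 11·2003 ≡ 1 (mod 7344), hence d = 2003.

2003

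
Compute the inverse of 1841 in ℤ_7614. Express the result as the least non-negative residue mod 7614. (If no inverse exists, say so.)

335

Run Euclid on (7614, 1841):
7614 = 4·1841 + 250
1841 = 7·250 + 91
250 = 2·91 + 68
91 = 1·68 + 23
68 = 2·23 + 22
23 = 1·22 + 1
22 = 22·1 + 0
Since gcd(1841, 7614) = 1, back-substitute to write 1 as a combination:
1 = 23 − 22
1 = −68 + 3·23
1 = 3·91 − 4·68
1 = −4·250 + 11·91
1 = 11·1841 − 81·250
1 = −81·7614 + 335·1841
So 1841·335 ≡ 1 (mod 7614).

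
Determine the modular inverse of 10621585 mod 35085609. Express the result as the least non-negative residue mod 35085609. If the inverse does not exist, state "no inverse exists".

Compute gcd(10621585, 35085609):
35085609 = 3·10621585 + 3220854
10621585 = 3·3220854 + 959023
3220854 = 3·959023 + 343785
959023 = 2·343785 + 271453
343785 = 1·271453 + 72332
271453 = 3·72332 + 54457
72332 = 1·54457 + 17875
54457 = 3·17875 + 832
17875 = 21·832 + 403
832 = 2·403 + 26
403 = 15·26 + 13
26 = 2·13 + 0
The gcd is 13, not 1, hence no inverse exists.

no inverse exists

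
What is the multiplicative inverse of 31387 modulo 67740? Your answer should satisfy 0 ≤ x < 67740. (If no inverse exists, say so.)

40363

Apply the Euclidean algorithm to 67740 and 31387:
67740 = 2×31387 + 4966
31387 = 6×4966 + 1591
4966 = 3×1591 + 193
1591 = 8×193 + 47
193 = 4×47 + 5
47 = 9×5 + 2
5 = 2×2 + 1
2 = 2×1 + 0
gcd = 1, so the inverse exists. Back-substitute:
1 = 5 − 2·2
1 = −2·47 + 19·5
1 = 19·193 − 78·47
1 = −78·1591 + 643·193
1 = 643·4966 − 2007·1591
1 = −2007·31387 + 12685·4966
1 = 12685·67740 − 27377·31387
So 31387·(-27377) ≡ 1 (mod 67740), and -27377 ≡ 40363 (mod 67740).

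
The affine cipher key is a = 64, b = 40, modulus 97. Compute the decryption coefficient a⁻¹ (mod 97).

47

Extended Euclidean algorithm:
97 = 1×64 + 33
64 = 1×33 + 31
33 = 1×31 + 2
31 = 15×2 + 1
2 = 2×1 + 0
Since gcd(64, 97) = 1, back-substitute to write 1 as a combination:
1 = 31 − 15·2
1 = −15·33 + 16·31
1 = 16·64 − 31·33
1 = −31·97 + 47·64
So 64·47 ≡ 1 (mod 97).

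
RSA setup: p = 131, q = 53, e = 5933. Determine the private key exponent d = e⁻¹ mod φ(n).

5117

φ(n) = (p−1)(q−1) = 130·52 = 6760.
Need d with 5933·d ≡ 1 (mod 6760). Apply the extended Euclidean algorithm:
6760 = 1*5933 + 827
5933 = 7*827 + 144
827 = 5*144 + 107
144 = 1*107 + 37
107 = 2*37 + 33
37 = 1*33 + 4
33 = 8*4 + 1
4 = 4*1 + 0
Back-substitute:
1 = 33 − 8·4
1 = −8·37 + 9·33
1 = 9·107 − 26·37
1 = −26·144 + 35·107
1 = 35·827 − 201·144
1 = −201·5933 + 1442·827
1 = 1442·6760 − 1643·5933
So 5933·(-1643) ≡ 1 (mod 6760), hence d ≡ -1643 ≡ 5117 (mod 6760).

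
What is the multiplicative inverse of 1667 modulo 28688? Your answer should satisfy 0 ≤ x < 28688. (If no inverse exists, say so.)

6987

gcd(28688, 1667) by repeated division:
28688 = 17·1667 + 349
1667 = 4·349 + 271
349 = 1·271 + 78
271 = 3·78 + 37
78 = 2·37 + 4
37 = 9·4 + 1
4 = 4·1 + 0
gcd = 1, so the inverse exists. Back-substitute:
1 = 37 − 9·4
1 = −9·78 + 19·37
1 = 19·271 − 66·78
1 = −66·349 + 85·271
1 = 85·1667 − 406·349
1 = −406·28688 + 6987·1667
So 1667·6987 ≡ 1 (mod 28688).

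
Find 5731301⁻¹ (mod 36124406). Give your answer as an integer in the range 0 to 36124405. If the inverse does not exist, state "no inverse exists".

17521377

gcd(36124406, 5731301) by repeated division:
36124406 = 6*5731301 + 1736600
5731301 = 3*1736600 + 521501
1736600 = 3*521501 + 172097
521501 = 3*172097 + 5210
172097 = 33*5210 + 167
5210 = 31*167 + 33
167 = 5*33 + 2
33 = 16*2 + 1
2 = 2*1 + 0
gcd = 1, so the inverse exists. Back-substitute:
1 = 33 − 16·2
1 = −16·167 + 81·33
1 = 81·5210 − 2527·167
1 = −2527·172097 + 83472·5210
1 = 83472·521501 − 252943·172097
1 = −252943·1736600 + 842301·521501
1 = 842301·5731301 − 2779846·1736600
1 = −2779846·36124406 + 17521377·5731301
So 5731301·17521377 ≡ 1 (mod 36124406).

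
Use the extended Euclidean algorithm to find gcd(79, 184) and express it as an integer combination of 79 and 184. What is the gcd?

Repeated division:
184 = 2*79 + 26
79 = 3*26 + 1
26 = 26*1 + 0
gcd(79, 184) = 1.
Express as a combination:
1 = 79 − 3·26
1 = −3·184 + 7·79
So 1 = (-3)·184 + (7)·79.

1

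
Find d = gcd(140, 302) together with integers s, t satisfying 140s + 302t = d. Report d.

2

Repeated division:
302 = 2·140 + 22
140 = 6·22 + 8
22 = 2·8 + 6
8 = 1·6 + 2
6 = 3·2 + 0
gcd(140, 302) = 2.
Back-substituting:
2 = 8 − 6
2 = −22 + 3·8
2 = 3·140 − 19·22
2 = −19·302 + 41·140
So 2 = (-19)·302 + (41)·140.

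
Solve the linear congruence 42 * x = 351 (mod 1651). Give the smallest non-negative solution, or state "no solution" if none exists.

First find gcd(42, 1651):
1651 = 39*42 + 13
42 = 3*13 + 3
13 = 4*3 + 1
3 = 3*1 + 0
gcd = 1, so a unique solution mod 1651 exists.
Back-substitute for the Bézout coefficients:
1 = 13 − 4·3
1 = −4·42 + 13·13
1 = 13·1651 − 511·42
So 42·(-511) ≡ 1 (mod 1651), giving 42⁻¹ ≡ 1140.
x ≡ 42⁻¹·351 ≡ 1140·351 ≡ 598 (mod 1651).

598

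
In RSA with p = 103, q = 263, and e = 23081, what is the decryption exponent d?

25697

φ(n) = (p−1)(q−1) = 102·262 = 26724.
Need d with 23081·d ≡ 1 (mod 26724). Apply the extended Euclidean algorithm:
26724 = 1·23081 + 3643
23081 = 6·3643 + 1223
3643 = 2·1223 + 1197
1223 = 1·1197 + 26
1197 = 46·26 + 1
26 = 26·1 + 0
Back-substitute:
1 = 1197 − 46·26
1 = −46·1223 + 47·1197
1 = 47·3643 − 140·1223
1 = −140·23081 + 887·3643
1 = 887·26724 − 1027·23081
So 23081·(-1027) ≡ 1 (mod 26724), hence d ≡ -1027 ≡ 25697 (mod 26724).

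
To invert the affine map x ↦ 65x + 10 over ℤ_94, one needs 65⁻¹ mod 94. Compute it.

81

Run Euclid on (94, 65):
94 = 1·65 + 29
65 = 2·29 + 7
29 = 4·7 + 1
7 = 7·1 + 0
The gcd is 1. Working backward:
1 = 29 − 4·7
1 = −4·65 + 9·29
1 = 9·94 − 13·65
Thus 65·(-13) ≡ 1 (mod 94); reducing, -13 mod 94 = 81.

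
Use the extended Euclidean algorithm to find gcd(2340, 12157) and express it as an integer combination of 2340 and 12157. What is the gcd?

Apply Euclid's algorithm to 12157 and 2340:
12157 = 5*2340 + 457
2340 = 5*457 + 55
457 = 8*55 + 17
55 = 3*17 + 4
17 = 4*4 + 1
4 = 4*1 + 0
gcd(2340, 12157) = 1.
Working backward:
1 = 17 − 4·4
1 = −4·55 + 13·17
1 = 13·457 − 108·55
1 = −108·2340 + 553·457
1 = 553·12157 − 2873·2340
So 1 = (553)·12157 + (-2873)·2340.

1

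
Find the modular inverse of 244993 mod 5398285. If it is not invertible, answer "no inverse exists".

3729352

gcd(5398285, 244993) by repeated division:
5398285 = 22·244993 + 8439
244993 = 29·8439 + 262
8439 = 32·262 + 55
262 = 4·55 + 42
55 = 1·42 + 13
42 = 3·13 + 3
13 = 4·3 + 1
3 = 3·1 + 0
Since gcd(244993, 5398285) = 1, back-substitute to write 1 as a combination:
1 = 13 − 4·3
1 = −4·42 + 13·13
1 = 13·55 − 17·42
1 = −17·262 + 81·55
1 = 81·8439 − 2609·262
1 = −2609·244993 + 75742·8439
1 = 75742·5398285 − 1668933·244993
Thus 244993·(-1668933) ≡ 1 (mod 5398285); reducing, -1668933 mod 5398285 = 3729352.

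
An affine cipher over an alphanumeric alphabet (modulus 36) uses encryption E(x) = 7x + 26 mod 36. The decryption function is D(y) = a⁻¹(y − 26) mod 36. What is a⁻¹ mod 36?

Run Euclid on (36, 7):
36 = 5×7 + 1
7 = 7×1 + 0
The gcd is 1. Working backward:
1 = 36 − 5·7
Hence 7⁻¹ ≡ -5 ≡ 31 (mod 36).

31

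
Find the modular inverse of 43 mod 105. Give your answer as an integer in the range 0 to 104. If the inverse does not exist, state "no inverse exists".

22

Apply the Euclidean algorithm to 105 and 43:
105 = 2×43 + 19
43 = 2×19 + 5
19 = 3×5 + 4
5 = 1×4 + 1
4 = 4×1 + 0
The gcd is 1. Working backward:
1 = 5 − 4
1 = −19 + 4·5
1 = 4·43 − 9·19
1 = −9·105 + 22·43
So 43·22 ≡ 1 (mod 105).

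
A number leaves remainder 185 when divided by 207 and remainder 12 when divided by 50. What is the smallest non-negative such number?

2462

Write x = 185 + 207·k. Then 207·k ≡ 12 − 185 ≡ 27 (mod 50).
Need 207⁻¹ mod 50. Extended Euclid on (50, 7):
50 = 7×7 + 1
7 = 7×1 + 0
Back-substitute:
1 = 50 − 7·7
207⁻¹ ≡ 43 (mod 50), so k ≡ 43·27 ≡ 11 (mod 50).
x = 185 + 207·11 = 2462.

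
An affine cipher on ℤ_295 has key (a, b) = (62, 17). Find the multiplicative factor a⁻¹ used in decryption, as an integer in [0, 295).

138

Apply the Euclidean algorithm to 295 and 62:
295 = 4*62 + 47
62 = 1*47 + 15
47 = 3*15 + 2
15 = 7*2 + 1
2 = 2*1 + 0
gcd = 1, so the inverse exists. Back-substitute:
1 = 15 − 7·2
1 = −7·47 + 22·15
1 = 22·62 − 29·47
1 = −29·295 + 138·62
So 62·138 ≡ 1 (mod 295).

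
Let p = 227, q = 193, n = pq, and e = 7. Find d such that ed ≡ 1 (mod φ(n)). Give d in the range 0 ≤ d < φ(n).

φ(n) = (p−1)(q−1) = 226·192 = 43392.
Need d with 7·d ≡ 1 (mod 43392). Apply the extended Euclidean algorithm:
43392 = 6198*7 + 6
7 = 1*6 + 1
6 = 6*1 + 0
Back-substitute:
1 = 7 − 6
1 = −43392 + 6199·7
So 7·6199 ≡ 1 (mod 43392), hence d = 6199.

6199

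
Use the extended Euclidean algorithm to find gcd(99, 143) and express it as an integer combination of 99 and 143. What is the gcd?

11

Euclidean algorithm:
143 = 1*99 + 44
99 = 2*44 + 11
44 = 4*11 + 0
gcd(99, 143) = 11.
Working backward:
11 = 99 − 2·44
11 = −2·143 + 3·99
So 11 = (-2)·143 + (3)·99.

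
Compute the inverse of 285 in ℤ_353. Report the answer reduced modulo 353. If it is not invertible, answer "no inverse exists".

109

Apply the Euclidean algorithm to 353 and 285:
353 = 1·285 + 68
285 = 4·68 + 13
68 = 5·13 + 3
13 = 4·3 + 1
3 = 3·1 + 0
Since gcd(285, 353) = 1, back-substitute to write 1 as a combination:
1 = 13 − 4·3
1 = −4·68 + 21·13
1 = 21·285 − 88·68
1 = −88·353 + 109·285
So 285·109 ≡ 1 (mod 353).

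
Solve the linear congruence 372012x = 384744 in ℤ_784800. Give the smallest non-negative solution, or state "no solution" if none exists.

23462

First find gcd(372012, 784800):
784800 = 2*372012 + 40776
372012 = 9*40776 + 5028
40776 = 8*5028 + 552
5028 = 9*552 + 60
552 = 9*60 + 12
60 = 5*12 + 0
gcd = 12 and 12 | 384744, so solutions exist. Divide through by 12: 31001x ≡ 32062 (mod 65400).
Now find 31001⁻¹ mod 65400:
65400 = 2×31001 + 3398
31001 = 9×3398 + 419
3398 = 8×419 + 46
419 = 9×46 + 5
46 = 9×5 + 1
5 = 5×1 + 0
Back-substitute:
1 = 46 − 9·5
1 = −9·419 + 82·46
1 = 82·3398 − 665·419
1 = −665·31001 + 6067·3398
1 = 6067·65400 − 12799·31001
So 31001·(-12799) ≡ 1 (mod 65400), i.e. 31001⁻¹ ≡ 52601.
Then x ≡ 52601·32062 ≡ 23462 (mod 65400); the smallest non-negative solution is x = 23462.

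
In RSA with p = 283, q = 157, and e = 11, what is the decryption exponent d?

27995

φ(n) = (p−1)(q−1) = 282·156 = 43992.
Need d with 11·d ≡ 1 (mod 43992). Apply the extended Euclidean algorithm:
43992 = 3999×11 + 3
11 = 3×3 + 2
3 = 1×2 + 1
2 = 2×1 + 0
Back-substitute:
1 = 3 − 2
1 = −11 + 4·3
1 = 4·43992 − 15997·11
So 11·(-15997) ≡ 1 (mod 43992), hence d ≡ -15997 ≡ 27995 (mod 43992).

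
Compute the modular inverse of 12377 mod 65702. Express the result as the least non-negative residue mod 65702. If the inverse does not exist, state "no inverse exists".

Apply the Euclidean algorithm to 65702 and 12377:
65702 = 5*12377 + 3817
12377 = 3*3817 + 926
3817 = 4*926 + 113
926 = 8*113 + 22
113 = 5*22 + 3
22 = 7*3 + 1
3 = 3*1 + 0
gcd = 1, so the inverse exists. Back-substitute:
1 = 22 − 7·3
1 = −7·113 + 36·22
1 = 36·926 − 295·113
1 = −295·3817 + 1216·926
1 = 1216·12377 − 3943·3817
1 = −3943·65702 + 20931·12377
So 12377·20931 ≡ 1 (mod 65702).

20931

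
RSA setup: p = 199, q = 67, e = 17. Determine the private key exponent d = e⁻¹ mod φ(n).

φ(n) = (p−1)(q−1) = 198·66 = 13068.
Need d with 17·d ≡ 1 (mod 13068). Apply the extended Euclidean algorithm:
13068 = 768*17 + 12
17 = 1*12 + 5
12 = 2*5 + 2
5 = 2*2 + 1
2 = 2*1 + 0
Back-substitute:
1 = 5 − 2·2
1 = −2·12 + 5·5
1 = 5·17 − 7·12
1 = −7·13068 + 5381·17
So 17·5381 ≡ 1 (mod 13068), hence d = 5381.

5381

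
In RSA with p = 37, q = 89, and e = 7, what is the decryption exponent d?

φ(n) = (p−1)(q−1) = 36·88 = 3168.
Need d with 7·d ≡ 1 (mod 3168). Apply the extended Euclidean algorithm:
3168 = 452×7 + 4
7 = 1×4 + 3
4 = 1×3 + 1
3 = 3×1 + 0
Back-substitute:
1 = 4 − 3
1 = −7 + 2·4
1 = 2·3168 − 905·7
So 7·(-905) ≡ 1 (mod 3168), hence d ≡ -905 ≡ 2263 (mod 3168).

2263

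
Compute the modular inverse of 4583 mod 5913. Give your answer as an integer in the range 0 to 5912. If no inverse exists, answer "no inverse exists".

Apply the Euclidean algorithm to 5913 and 4583:
5913 = 1·4583 + 1330
4583 = 3·1330 + 593
1330 = 2·593 + 144
593 = 4·144 + 17
144 = 8·17 + 8
17 = 2·8 + 1
8 = 8·1 + 0
Since gcd(4583, 5913) = 1, back-substitute to write 1 as a combination:
1 = 17 − 2·8
1 = −2·144 + 17·17
1 = 17·593 − 70·144
1 = −70·1330 + 157·593
1 = 157·4583 − 541·1330
1 = −541·5913 + 698·4583
So 4583·698 ≡ 1 (mod 5913).

698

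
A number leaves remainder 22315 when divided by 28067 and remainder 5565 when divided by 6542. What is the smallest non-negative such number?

48409823

Write x = 22315 + 28067·k. Then 28067·k ≡ 5565 − 22315 ≡ 2876 (mod 6542).
Need 28067⁻¹ mod 6542. Extended Euclid on (6542, 1899):
6542 = 3×1899 + 845
1899 = 2×845 + 209
845 = 4×209 + 9
209 = 23×9 + 2
9 = 4×2 + 1
2 = 2×1 + 0
Back-substitute:
1 = 9 − 4·2
1 = −4·209 + 93·9
1 = 93·845 − 376·209
1 = −376·1899 + 845·845
1 = 845·6542 − 2911·1899
28067⁻¹ ≡ 3631 (mod 6542), so k ≡ 3631·2876 ≡ 1724 (mod 6542).
x = 22315 + 28067·1724 = 48409823.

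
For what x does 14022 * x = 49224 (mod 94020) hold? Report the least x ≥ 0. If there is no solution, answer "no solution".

2062

First find gcd(14022, 94020):
94020 = 6*14022 + 9888
14022 = 1*9888 + 4134
9888 = 2*4134 + 1620
4134 = 2*1620 + 894
1620 = 1*894 + 726
894 = 1*726 + 168
726 = 4*168 + 54
168 = 3*54 + 6
54 = 9*6 + 0
gcd = 6 and 6 | 49224, so solutions exist. Divide through by 6: 2337x ≡ 8204 (mod 15670).
Now find 2337⁻¹ mod 15670:
15670 = 6·2337 + 1648
2337 = 1·1648 + 689
1648 = 2·689 + 270
689 = 2·270 + 149
270 = 1·149 + 121
149 = 1·121 + 28
121 = 4·28 + 9
28 = 3·9 + 1
9 = 9·1 + 0
Back-substitute:
1 = 28 − 3·9
1 = −3·121 + 13·28
1 = 13·149 − 16·121
1 = −16·270 + 29·149
1 = 29·689 − 74·270
1 = −74·1648 + 177·689
1 = 177·2337 − 251·1648
1 = −251·15670 + 1683·2337
So 2337⁻¹ ≡ 1683 (mod 15670).
Then x ≡ 1683·8204 ≡ 2062 (mod 15670); the smallest non-negative solution is x = 2062.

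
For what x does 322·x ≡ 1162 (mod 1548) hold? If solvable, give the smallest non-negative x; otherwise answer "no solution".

643

First find gcd(322, 1548):
1548 = 4·322 + 260
322 = 1·260 + 62
260 = 4·62 + 12
62 = 5·12 + 2
12 = 6·2 + 0
gcd = 2 and 2 | 1162, so solutions exist. Divide through by 2: 161x ≡ 581 (mod 774).
Now find 161⁻¹ mod 774:
774 = 4*161 + 130
161 = 1*130 + 31
130 = 4*31 + 6
31 = 5*6 + 1
6 = 6*1 + 0
Back-substitute:
1 = 31 − 5·6
1 = −5·130 + 21·31
1 = 21·161 − 26·130
1 = −26·774 + 125·161
So 161⁻¹ ≡ 125 (mod 774).
Then x ≡ 125·581 ≡ 643 (mod 774); the smallest non-negative solution is x = 643.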